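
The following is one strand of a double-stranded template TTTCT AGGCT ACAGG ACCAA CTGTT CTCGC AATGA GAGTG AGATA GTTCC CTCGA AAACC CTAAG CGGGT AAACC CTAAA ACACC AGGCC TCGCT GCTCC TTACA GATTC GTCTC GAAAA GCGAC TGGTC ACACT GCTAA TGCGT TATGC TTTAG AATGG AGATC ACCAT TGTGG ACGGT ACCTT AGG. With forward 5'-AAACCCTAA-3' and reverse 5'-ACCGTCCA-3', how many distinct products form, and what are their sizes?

The forward primer AAACCCTAA matches the top strand at positions 56–64, 71–79.
The reverse primer's reverse complement is TGGACGGT, matching at positions 173–180.
Each forward site pairs with the reverse site to give a product ending at position 180: sizes 125, 110 bp.

Two products: 125 bp, 110 bp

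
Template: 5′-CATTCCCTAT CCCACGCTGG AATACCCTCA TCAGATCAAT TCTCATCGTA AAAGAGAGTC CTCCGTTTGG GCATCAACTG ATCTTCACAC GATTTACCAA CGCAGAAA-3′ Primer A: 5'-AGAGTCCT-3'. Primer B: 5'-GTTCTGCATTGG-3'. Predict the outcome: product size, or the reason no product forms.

No product — primer B has no binding site in the template.

Primer B (GTTCTGCATTGG) does not match the top strand, and its reverse complement CCAATGCAGAAC does not match either.
With no annealing site for primer B, no amplification occurs.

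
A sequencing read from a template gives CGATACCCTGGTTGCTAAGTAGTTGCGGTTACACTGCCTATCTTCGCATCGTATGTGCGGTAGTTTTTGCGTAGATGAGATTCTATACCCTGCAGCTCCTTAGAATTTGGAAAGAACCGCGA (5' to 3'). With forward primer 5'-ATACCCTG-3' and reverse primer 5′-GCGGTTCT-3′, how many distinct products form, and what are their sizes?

Two products: 118 bp, 36 bp

The forward primer ATACCCTG matches the top strand at positions 3–10, 85–92.
The reverse primer's reverse complement is AGAACCGC, matching at positions 113–120.
Each forward site pairs with the reverse site to give a product ending at position 120: sizes 118, 36 bp.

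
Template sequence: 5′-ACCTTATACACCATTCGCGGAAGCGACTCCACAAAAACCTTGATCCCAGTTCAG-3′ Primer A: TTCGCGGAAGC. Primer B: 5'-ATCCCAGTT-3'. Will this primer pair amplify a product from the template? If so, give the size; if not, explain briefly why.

Primer A (TTCGCGGAAGC) matches the top strand at positions 14–24 (3' end points downstream).
Primer B (ATCCCAGTT) also matches the top strand directly, at positions 43–51 — its reverse complement AACTGGGAT is not present.
Both primers anneal to the bottom strand with 3' ends pointing the same way, so neither can prime synthesis back toward the other.

No product — both primers anneal to the same strand and extend in the same direction.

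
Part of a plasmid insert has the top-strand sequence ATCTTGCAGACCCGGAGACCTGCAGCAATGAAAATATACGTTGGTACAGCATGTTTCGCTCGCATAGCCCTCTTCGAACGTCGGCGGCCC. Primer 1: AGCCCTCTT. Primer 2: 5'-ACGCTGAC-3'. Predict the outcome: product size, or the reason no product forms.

Primer 2 (ACGCTGAC) does not match the top strand, and its reverse complement GTCAGCGT does not match either.
With no annealing site for primer 2, no amplification occurs.

No product — primer 2 has no binding site in the template.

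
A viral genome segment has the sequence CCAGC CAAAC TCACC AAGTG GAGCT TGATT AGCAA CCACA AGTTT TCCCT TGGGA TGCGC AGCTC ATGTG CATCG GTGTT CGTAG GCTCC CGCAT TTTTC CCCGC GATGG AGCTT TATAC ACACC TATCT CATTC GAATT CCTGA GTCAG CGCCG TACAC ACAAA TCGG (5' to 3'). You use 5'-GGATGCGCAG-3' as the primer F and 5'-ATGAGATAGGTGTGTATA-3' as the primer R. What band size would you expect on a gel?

81 bp

Forward primer GGATGCGCAG is found on the top strand at positions 53–62.
Taking the reverse complement of ATGAGATAGGTGTGTATA gives TATACACACCTATCTCAT, found at positions 116–133 on the template; the primer anneals here to the top strand with its 3' end pointing upstream.
Product length = (reverse-primer end) − (forward-primer start) + 1 = 133 − 53 + 1 = 81 bp.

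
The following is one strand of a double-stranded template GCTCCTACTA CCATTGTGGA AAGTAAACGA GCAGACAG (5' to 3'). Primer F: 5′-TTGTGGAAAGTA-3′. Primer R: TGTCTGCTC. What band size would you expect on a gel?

Scanning the template, TTGTGGAAAGTA occurs at positions 14–25; this primer anneals to the bottom strand there with its 3' end pointing downstream.
The reverse primer's reverse complement is GAGCAGACA, which matches the template at positions 29–37.
Amplicon spans positions 14–37: 24 bp.

24 bp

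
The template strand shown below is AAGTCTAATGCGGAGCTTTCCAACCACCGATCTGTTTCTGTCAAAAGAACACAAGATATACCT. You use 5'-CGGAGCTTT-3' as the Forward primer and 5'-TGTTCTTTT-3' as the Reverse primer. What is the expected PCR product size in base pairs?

Scanning the template, CGGAGCTTT occurs at positions 11–19; this primer anneals to the bottom strand there with its 3' end pointing downstream.
Reverse complement of the reverse primer: AAAAGAACA. This occurs on the top strand at positions 43–51.
The product runs from position 11 to position 51, so its length is 51 − 11 + 1 = 41 bp.

41 bp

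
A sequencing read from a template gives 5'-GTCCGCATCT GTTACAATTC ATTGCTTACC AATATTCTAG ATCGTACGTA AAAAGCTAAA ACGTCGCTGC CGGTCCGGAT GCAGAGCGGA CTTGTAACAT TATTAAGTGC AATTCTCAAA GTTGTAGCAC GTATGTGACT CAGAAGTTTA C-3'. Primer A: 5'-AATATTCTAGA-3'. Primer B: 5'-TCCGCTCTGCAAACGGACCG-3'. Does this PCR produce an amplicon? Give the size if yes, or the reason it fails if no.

Primer B (TCCGCTCTGCAAACGGACCG) does not match the top strand, and its reverse complement CGGTCCGTTTGCAGAGCGGA does not match either.
With no annealing site for primer B, no amplification occurs.

No product — primer B has no binding site in the template.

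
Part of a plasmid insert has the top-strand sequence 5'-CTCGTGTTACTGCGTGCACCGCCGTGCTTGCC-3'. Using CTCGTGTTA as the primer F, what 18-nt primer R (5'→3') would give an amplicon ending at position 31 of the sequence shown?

5'-GCAAGCACGGCGGTGCAC-3'

The forward primer binds at positions 1–9; the product's 3' end on the top strand is position 31.
The reverse primer anneals to the top strand over positions 14–31, i.e. to GTGCACCGCCGTGCTTGC.
Its sequence written 5'→3' is the reverse complement: GCAAGCACGGCGGTGCAC.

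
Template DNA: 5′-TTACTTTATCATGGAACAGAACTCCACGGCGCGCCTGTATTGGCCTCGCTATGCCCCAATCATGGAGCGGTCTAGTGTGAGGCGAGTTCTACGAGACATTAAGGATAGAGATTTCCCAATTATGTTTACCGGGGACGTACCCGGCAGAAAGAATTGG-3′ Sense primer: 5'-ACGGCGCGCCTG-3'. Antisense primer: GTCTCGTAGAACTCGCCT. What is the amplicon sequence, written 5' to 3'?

5'-ACGGCGCGCCTGTATTGGCCTCGCTATGCCCCAATCATGGAGCGGTCTAGTGTGAGGCGAGTTCTACGAGAC-3'

Forward primer ACGGCGCGCCTG is found on the top strand at positions 26–37.
The reverse primer's reverse complement is AGGCGAGTTCTACGAGAC, which matches the template at positions 80–97.
The product is the template from position 26 through 97 (72 bp).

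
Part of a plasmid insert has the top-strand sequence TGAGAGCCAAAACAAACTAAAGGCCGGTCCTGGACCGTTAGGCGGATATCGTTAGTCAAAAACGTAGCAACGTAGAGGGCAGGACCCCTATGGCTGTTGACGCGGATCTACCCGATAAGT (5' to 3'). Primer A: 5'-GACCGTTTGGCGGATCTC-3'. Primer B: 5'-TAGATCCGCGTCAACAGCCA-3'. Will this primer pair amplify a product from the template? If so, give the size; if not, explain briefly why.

No product — primer A has no binding site in the template.

Primer A (GACCGTTTGGCGGATCTC) does not match the top strand, and its reverse complement GAGATCCGCCAAACGGTC does not match either.
With no annealing site for primer A, no amplification occurs.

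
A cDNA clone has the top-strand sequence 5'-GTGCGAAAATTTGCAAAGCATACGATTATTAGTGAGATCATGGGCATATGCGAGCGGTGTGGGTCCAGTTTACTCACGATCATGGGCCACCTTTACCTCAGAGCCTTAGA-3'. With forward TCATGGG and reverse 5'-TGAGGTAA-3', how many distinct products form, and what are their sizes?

The forward primer TCATGGG matches the top strand at positions 38–44, 80–86.
The reverse primer's reverse complement is TTACCTCA, matching at positions 93–100.
Each forward site pairs with the reverse site to give a product ending at position 100: sizes 63, 21 bp.

Two products: 63 bp, 21 bp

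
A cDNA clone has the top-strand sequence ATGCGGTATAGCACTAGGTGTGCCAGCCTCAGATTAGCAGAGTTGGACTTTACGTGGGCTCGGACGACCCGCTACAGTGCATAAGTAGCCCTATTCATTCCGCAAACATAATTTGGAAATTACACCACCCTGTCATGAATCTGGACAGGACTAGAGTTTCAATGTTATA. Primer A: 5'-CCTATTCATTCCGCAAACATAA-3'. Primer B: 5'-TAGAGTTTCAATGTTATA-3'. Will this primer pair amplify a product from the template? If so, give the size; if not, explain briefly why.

Primer A (CCTATTCATTCCGCAAACATAA) matches the top strand at positions 90–111 (3' end points downstream).
Primer B (TAGAGTTTCAATGTTATA) also matches the top strand directly, at positions 152–169 — its reverse complement TATAACATTGAAACTCTA is not present.
Both primers anneal to the bottom strand with 3' ends pointing the same way, so neither can prime synthesis back toward the other.

No product — both primers anneal to the same strand and extend in the same direction.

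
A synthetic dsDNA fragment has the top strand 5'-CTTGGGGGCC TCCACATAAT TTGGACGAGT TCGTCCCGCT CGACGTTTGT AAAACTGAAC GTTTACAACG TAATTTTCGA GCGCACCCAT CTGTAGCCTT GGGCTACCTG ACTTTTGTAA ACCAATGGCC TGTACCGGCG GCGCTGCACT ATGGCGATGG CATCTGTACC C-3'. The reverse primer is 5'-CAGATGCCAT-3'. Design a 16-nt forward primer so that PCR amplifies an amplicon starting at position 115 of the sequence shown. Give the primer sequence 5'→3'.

The reverse primer's reverse complement ATGGCATCTG matches the template at positions 157–166; the product starts at position 115.
The forward primer is identical to the top strand over positions 115–130: TTGTAAACCAATGGCC.

5'-TTGTAAACCAATGGCC-3'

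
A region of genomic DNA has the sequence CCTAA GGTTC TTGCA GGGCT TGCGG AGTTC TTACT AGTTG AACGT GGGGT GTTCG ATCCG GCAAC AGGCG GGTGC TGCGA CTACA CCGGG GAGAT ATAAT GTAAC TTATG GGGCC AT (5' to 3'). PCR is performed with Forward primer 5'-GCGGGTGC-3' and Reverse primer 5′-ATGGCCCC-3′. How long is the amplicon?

50 bp

Forward primer GCGGGTGC is found on the top strand at positions 68–75.
Taking the reverse complement of ATGGCCCC gives GGGGCCAT, found at positions 110–117 on the template; the primer anneals here to the top strand with its 3' end pointing upstream.
The product runs from position 68 to position 117, so its length is 117 − 68 + 1 = 50 bp.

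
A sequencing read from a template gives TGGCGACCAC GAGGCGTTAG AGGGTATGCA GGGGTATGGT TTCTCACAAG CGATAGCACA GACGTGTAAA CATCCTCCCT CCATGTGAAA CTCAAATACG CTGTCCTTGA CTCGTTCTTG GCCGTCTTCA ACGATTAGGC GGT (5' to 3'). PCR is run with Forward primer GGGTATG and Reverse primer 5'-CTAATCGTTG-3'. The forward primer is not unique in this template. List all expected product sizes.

The forward primer GGGTATG matches the top strand at positions 22–28, 32–38.
The reverse primer's reverse complement is CAACGATTAG, matching at positions 129–138.
Each forward site pairs with the reverse site to give a product ending at position 138: sizes 117, 107 bp.

117 bp, 107 bp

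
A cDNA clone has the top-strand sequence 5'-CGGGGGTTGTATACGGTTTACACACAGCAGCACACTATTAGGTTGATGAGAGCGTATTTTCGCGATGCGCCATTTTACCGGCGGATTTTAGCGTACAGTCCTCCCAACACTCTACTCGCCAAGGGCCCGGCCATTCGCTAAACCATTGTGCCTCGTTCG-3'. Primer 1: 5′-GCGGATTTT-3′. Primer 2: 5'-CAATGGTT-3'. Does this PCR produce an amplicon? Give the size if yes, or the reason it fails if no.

Primer 1 (GCGGATTTT) matches the top strand at positions 81–89; it acts as a forward primer.
Primer 2's reverse complement is AACCATTG, matching the top strand at positions 141–148; it acts as a reverse primer.
The 3' ends face each other across positions 81–148, giving a 68 bp product.

Yes — a 68 bp product.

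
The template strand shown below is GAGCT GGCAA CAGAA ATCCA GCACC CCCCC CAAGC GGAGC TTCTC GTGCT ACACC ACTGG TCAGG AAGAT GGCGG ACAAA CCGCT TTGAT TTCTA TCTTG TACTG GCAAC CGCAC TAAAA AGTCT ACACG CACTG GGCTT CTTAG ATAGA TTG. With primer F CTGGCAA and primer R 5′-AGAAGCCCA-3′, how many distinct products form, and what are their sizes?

The forward primer CTGGCAA matches the top strand at positions 4–10, 103–109.
The reverse primer's reverse complement is TGGGCTTCT, matching at positions 134–142.
Each forward site pairs with the reverse site to give a product ending at position 142: sizes 139, 40 bp.

Two products: 139 bp, 40 bp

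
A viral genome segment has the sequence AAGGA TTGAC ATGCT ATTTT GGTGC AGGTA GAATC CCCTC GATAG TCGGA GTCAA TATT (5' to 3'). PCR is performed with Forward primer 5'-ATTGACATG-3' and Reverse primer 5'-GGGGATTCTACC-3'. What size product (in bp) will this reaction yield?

The forward primer matches the template at positions 5–13.
Reverse complement of the reverse primer: GGTAGAATCCCC. This occurs on the top strand at positions 27–38.
The product runs from position 5 to position 38, so its length is 38 − 5 + 1 = 34 bp.

34 bp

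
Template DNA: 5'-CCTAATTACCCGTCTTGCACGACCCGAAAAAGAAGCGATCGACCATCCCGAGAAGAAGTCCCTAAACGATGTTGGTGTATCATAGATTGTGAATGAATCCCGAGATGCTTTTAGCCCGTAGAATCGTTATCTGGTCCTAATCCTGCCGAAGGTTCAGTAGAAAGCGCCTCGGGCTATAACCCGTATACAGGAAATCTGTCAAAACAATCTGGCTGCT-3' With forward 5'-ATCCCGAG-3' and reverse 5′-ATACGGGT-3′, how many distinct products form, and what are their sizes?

Two products: 142 bp, 90 bp

The forward primer ATCCCGAG matches the top strand at positions 45–52, 97–104.
The reverse primer's reverse complement is ACCCGTAT, matching at positions 179–186.
Each forward site pairs with the reverse site to give a product ending at position 186: sizes 142, 90 bp.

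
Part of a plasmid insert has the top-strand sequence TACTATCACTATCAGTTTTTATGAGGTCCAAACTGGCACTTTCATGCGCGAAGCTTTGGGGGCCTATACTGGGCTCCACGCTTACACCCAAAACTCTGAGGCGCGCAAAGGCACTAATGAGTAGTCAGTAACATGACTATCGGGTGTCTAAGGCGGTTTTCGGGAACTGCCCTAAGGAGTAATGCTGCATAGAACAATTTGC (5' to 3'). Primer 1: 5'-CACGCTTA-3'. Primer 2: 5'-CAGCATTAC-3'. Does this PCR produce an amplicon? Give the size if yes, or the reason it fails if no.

Yes — a 111 bp product.

Primer 1 (CACGCTTA) matches the top strand at positions 77–84; it acts as a forward primer.
Primer 2's reverse complement is GTAATGCTG, matching the top strand at positions 179–187; it acts as a reverse primer.
The 3' ends face each other across positions 77–187, giving a 111 bp product.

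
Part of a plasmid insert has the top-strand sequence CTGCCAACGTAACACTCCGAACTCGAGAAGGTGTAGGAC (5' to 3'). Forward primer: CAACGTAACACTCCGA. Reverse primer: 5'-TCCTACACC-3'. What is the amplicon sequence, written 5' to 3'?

The forward primer matches the template at positions 5–20.
The reverse primer's reverse complement is GGTGTAGGA, which matches the template at positions 30–38.
The product is the template from position 5 through 38 (34 bp).

5'-CAACGTAACACTCCGAACTCGAGAAGGTGTAGGA-3'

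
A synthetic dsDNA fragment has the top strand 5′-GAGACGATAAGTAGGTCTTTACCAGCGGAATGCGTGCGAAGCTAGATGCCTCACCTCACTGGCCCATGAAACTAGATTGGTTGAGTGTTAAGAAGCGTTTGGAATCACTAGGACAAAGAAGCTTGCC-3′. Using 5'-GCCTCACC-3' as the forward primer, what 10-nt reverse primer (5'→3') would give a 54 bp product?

The forward primer binds at positions 48–55, so a 54 bp product ends at position 48 + 54 − 1 = 101.
The reverse primer anneals to the top strand over positions 92–101, i.e. to GAAGCGTTTG.
Its sequence written 5'→3' is the reverse complement: CAAACGCTTC.

5'-CAAACGCTTC-3'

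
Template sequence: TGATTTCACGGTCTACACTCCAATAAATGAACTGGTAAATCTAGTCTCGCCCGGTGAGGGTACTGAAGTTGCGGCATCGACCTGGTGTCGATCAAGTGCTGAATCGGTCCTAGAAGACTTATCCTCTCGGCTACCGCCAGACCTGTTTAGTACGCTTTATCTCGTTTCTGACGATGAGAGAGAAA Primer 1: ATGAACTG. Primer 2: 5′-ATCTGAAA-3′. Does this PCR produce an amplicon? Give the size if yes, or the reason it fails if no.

Primer 2 (ATCTGAAA) does not match the top strand, and its reverse complement TTTCAGAT does not match either.
With no annealing site for primer 2, no amplification occurs.

No product — primer 2 has no binding site in the template.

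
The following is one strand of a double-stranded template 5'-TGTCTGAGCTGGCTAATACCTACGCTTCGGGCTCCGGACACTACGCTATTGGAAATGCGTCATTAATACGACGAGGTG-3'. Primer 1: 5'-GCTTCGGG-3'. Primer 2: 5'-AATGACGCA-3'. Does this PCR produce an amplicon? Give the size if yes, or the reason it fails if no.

Primer 1 (GCTTCGGG) matches the top strand at positions 24–31; it acts as a forward primer.
Primer 2's reverse complement is TGCGTCATT, matching the top strand at positions 56–64; it acts as a reverse primer.
The 3' ends face each other across positions 24–64, giving a 41 bp product.

Yes — a 41 bp product.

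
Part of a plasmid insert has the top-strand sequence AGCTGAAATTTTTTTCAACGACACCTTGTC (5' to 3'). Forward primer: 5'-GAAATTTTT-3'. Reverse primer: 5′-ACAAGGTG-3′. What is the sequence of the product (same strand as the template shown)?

5'-GAAATTTTTTTCAACGACACCTTGT-3'

Scanning the template, GAAATTTTT occurs at positions 5–13; this primer anneals to the bottom strand there with its 3' end pointing downstream.
The reverse primer's reverse complement is CACCTTGT, which matches the template at positions 22–29.
The product is the template from position 5 through 29 (25 bp).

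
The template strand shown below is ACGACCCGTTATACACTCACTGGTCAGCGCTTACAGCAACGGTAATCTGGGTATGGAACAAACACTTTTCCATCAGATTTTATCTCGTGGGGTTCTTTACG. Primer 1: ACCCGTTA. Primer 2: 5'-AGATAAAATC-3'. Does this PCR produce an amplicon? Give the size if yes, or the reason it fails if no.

Yes — an 82 bp product.

Primer 1 (ACCCGTTA) matches the top strand at positions 4–11; it acts as a forward primer.
Primer 2's reverse complement is GATTTTATCT, matching the top strand at positions 76–85; it acts as a reverse primer.
The 3' ends face each other across positions 4–85, giving an 82 bp product.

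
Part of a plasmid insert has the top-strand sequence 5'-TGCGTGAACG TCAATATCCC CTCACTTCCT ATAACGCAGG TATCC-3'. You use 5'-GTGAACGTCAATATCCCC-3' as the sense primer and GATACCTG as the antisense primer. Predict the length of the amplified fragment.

The forward primer matches the template at positions 4–21.
The reverse primer's reverse complement is CAGGTATC, which matches the template at positions 37–44.
The product runs from position 4 to position 44, so its length is 44 − 4 + 1 = 41 bp.

41 bp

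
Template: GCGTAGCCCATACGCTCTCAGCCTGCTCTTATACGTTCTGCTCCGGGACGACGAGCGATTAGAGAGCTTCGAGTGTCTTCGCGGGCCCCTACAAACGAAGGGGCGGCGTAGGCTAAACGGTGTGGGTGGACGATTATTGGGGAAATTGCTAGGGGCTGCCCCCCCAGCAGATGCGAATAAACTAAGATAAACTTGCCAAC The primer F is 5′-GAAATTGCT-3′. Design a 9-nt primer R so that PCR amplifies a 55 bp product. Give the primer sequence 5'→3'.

The forward primer binds at positions 142–150, so a 55 bp product ends at position 142 + 55 − 1 = 196.
The reverse primer anneals to the top strand over positions 188–196, i.e. to TAAACTTGC.
Its sequence written 5'→3' is the reverse complement: GCAAGTTTA.

5'-GCAAGTTTA-3'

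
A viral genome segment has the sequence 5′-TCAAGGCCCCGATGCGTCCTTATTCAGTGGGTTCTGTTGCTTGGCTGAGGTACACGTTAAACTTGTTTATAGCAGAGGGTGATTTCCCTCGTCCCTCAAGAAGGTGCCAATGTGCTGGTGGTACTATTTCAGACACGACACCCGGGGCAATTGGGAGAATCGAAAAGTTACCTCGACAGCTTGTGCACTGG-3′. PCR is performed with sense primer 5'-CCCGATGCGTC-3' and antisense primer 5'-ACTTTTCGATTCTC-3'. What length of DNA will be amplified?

161 bp

Forward primer CCCGATGCGTC is found on the top strand at positions 8–18.
Reverse complement of the reverse primer: GAGAATCGAAAAGT. This occurs on the top strand at positions 155–168.
Amplicon spans positions 8–168: 161 bp.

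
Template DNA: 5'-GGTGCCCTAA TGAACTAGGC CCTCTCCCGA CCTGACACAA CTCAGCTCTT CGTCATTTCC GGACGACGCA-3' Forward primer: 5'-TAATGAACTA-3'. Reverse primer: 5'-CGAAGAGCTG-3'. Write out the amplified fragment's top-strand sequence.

The forward primer matches the template at positions 8–17.
The reverse primer's reverse complement is CAGCTCTTCG, which matches the template at positions 43–52.
The product is the template from position 8 through 52 (45 bp).

5'-TAATGAACTAGGCCCTCTCCCGACCTGACACAACTCAGCTCTTCG-3'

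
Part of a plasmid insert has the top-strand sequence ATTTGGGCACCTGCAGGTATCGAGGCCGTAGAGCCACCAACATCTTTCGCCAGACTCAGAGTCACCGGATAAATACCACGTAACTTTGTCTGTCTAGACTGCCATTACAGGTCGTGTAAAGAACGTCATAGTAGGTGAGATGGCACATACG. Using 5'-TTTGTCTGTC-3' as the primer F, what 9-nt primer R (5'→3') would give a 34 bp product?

The forward primer binds at positions 85–94, so a 34 bp product ends at position 85 + 34 − 1 = 118.
The reverse primer anneals to the top strand over positions 110–118, i.e. to GGTCGTGTA.
Its sequence written 5'→3' is the reverse complement: TACACGACC.

5'-TACACGACC-3'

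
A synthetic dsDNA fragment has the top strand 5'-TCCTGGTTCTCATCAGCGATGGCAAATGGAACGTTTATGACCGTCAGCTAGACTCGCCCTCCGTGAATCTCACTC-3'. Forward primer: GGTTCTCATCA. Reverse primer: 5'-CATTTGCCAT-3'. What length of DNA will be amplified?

The forward primer matches the template at positions 5–15.
The reverse primer's reverse complement is ATGGCAAATG, which matches the template at positions 19–28.
Amplicon spans positions 5–28: 24 bp.

24 bp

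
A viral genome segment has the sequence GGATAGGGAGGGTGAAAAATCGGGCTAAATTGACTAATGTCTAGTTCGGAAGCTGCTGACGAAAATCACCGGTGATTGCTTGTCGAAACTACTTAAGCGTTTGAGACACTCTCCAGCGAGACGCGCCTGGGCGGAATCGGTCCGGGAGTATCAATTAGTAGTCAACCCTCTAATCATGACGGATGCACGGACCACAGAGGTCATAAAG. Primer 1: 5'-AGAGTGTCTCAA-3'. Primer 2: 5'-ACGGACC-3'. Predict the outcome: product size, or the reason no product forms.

Primer 1 (AGAGTGTCTCAA) has reverse complement TTGAGACACTCT, which matches the top strand at positions 101–112; primer 1 anneals to the top strand there with its 3' end pointing upstream toward position 101.
Primer 2 (ACGGACC) matches the top strand directly at positions 187–193; it anneals to the bottom strand with its 3' end pointing downstream toward position 193.
The 3' ends diverge (primer 1 extends toward position 1, primer 2 toward position 208), so the primers never converge on a shared product.

No product — the primers' 3' ends point away from each other.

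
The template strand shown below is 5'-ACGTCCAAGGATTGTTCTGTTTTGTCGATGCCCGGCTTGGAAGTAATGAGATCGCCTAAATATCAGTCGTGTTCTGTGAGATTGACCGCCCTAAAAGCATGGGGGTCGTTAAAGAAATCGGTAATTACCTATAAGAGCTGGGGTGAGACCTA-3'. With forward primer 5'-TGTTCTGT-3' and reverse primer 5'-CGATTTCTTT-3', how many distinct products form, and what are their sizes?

The forward primer TGTTCTGT matches the top strand at positions 13–20, 70–77.
The reverse primer's reverse complement is AAAGAAATCG, matching at positions 111–120.
Each forward site pairs with the reverse site to give a product ending at position 120: sizes 108, 51 bp.

Two products: 108 bp, 51 bp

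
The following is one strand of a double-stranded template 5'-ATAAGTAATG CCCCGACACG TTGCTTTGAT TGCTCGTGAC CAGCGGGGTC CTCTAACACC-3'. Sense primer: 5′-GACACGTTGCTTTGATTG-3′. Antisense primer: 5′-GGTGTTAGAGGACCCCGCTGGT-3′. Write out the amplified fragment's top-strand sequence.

Scanning the template, GACACGTTGCTTTGATTG occurs at positions 15–32; this primer anneals to the bottom strand there with its 3' end pointing downstream.
Taking the reverse complement of GGTGTTAGAGGACCCCGCTGGT gives ACCAGCGGGGTCCTCTAACACC, found at positions 39–60 on the template; the primer anneals here to the top strand with its 3' end pointing upstream.
The product is the template from position 15 through 60 (46 bp).

5'-GACACGTTGCTTTGATTGCTCGTGACCAGCGGGGTCCTCTAACACC-3'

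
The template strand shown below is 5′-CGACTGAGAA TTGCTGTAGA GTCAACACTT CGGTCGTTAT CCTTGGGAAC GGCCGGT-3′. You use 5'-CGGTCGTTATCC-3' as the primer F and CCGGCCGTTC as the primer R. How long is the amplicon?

Scanning the template, CGGTCGTTATCC occurs at positions 31–42; this primer anneals to the bottom strand there with its 3' end pointing downstream.
The reverse primer's reverse complement is GAACGGCCGG, which matches the template at positions 47–56.
Product length = (reverse-primer end) − (forward-primer start) + 1 = 56 − 31 + 1 = 26 bp.

26 bp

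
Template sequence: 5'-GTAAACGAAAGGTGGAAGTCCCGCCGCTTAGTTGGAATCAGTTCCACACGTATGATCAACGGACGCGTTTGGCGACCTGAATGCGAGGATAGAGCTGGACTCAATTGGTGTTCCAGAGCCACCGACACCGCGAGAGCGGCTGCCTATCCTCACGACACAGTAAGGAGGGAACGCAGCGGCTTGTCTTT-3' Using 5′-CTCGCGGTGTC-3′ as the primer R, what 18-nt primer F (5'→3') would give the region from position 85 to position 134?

The reverse primer's reverse complement GACACCGCGAG matches the template at positions 124–134; the product starts at position 85.
The forward primer is identical to the top strand over positions 85–102: GAGGATAGAGCTGGACTC.

5'-GAGGATAGAGCTGGACTC-3'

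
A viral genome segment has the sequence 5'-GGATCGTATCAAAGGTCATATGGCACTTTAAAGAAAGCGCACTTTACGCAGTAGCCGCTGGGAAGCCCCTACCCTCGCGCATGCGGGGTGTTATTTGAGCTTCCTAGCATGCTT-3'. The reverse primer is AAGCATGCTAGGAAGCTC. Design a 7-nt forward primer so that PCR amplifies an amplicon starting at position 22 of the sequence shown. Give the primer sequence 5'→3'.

5'-GGCACTT-3'

The reverse primer's reverse complement GAGCTTCCTAGCATGCTT matches the template at positions 97–114; the product starts at position 22.
The forward primer is identical to the top strand over positions 22–28: GGCACTT.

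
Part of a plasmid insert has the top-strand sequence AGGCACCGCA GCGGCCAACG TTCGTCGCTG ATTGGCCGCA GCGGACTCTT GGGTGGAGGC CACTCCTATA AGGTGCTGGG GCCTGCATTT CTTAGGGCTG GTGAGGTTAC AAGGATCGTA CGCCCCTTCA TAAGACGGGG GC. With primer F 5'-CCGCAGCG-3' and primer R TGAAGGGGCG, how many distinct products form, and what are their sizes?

The forward primer CCGCAGCG matches the top strand at positions 6–13, 36–43.
The reverse primer's reverse complement is CGCCCCTTCA, matching at positions 121–130.
Each forward site pairs with the reverse site to give a product ending at position 130: sizes 125, 95 bp.

Two products: 125 bp, 95 bp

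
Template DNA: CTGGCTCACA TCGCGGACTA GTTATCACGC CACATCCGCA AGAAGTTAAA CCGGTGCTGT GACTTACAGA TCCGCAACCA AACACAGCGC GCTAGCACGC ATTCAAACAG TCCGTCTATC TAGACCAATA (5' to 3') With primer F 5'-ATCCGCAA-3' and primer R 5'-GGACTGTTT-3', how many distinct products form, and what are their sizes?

The forward primer ATCCGCAA matches the top strand at positions 34–41, 70–77.
The reverse primer's reverse complement is AAACAGTCC, matching at positions 105–113.
Each forward site pairs with the reverse site to give a product ending at position 113: sizes 80, 44 bp.

Two products: 80 bp, 44 bp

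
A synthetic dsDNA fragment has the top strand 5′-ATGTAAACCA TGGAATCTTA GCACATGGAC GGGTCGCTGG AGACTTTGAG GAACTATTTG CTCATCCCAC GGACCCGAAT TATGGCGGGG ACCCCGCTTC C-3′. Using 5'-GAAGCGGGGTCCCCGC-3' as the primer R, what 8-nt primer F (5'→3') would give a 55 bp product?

The reverse primer's reverse complement GCGGGGACCCCGCTTC matches the template at positions 85–100, so the product ends at position 100.
A 55 bp product then starts at position 100 − 55 + 1 = 46.
The forward primer is identical to the top strand there: TTGAGGAA.

5'-TTGAGGAA-3'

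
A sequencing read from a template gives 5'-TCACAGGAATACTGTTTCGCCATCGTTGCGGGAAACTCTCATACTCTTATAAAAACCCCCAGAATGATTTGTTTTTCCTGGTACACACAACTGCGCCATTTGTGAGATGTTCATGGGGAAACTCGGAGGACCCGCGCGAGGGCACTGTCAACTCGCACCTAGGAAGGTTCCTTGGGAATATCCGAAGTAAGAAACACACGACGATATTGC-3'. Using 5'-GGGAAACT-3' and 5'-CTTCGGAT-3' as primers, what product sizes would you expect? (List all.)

The forward primer GGGAAACT matches the top strand at positions 30–37, 116–123.
The reverse primer's reverse complement is ATCCGAAG, matching at positions 180–187.
Each forward site pairs with the reverse site to give a product ending at position 187: sizes 158, 72 bp.

158 bp, 72 bp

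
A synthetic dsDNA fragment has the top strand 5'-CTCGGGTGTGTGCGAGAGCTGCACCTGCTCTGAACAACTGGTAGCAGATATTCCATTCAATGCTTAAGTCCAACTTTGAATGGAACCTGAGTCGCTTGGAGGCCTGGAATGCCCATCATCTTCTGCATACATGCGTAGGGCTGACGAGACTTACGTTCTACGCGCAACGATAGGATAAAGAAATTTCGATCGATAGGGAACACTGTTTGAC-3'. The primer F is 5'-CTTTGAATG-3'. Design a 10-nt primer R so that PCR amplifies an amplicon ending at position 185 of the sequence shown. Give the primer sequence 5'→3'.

5'-AATTTCTTTA-3'

The forward primer binds at positions 74–82; the product's 3' end on the top strand is position 185.
The reverse primer anneals to the top strand over positions 176–185, i.e. to TAAAGAAATT.
Its sequence written 5'→3' is the reverse complement: AATTTCTTTA.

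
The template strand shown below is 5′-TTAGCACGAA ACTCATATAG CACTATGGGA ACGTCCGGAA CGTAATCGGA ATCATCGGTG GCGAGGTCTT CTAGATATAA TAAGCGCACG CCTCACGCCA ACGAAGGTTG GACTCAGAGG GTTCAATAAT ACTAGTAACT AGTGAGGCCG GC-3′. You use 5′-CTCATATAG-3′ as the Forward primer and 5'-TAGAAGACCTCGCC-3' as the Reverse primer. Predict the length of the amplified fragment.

62 bp

Forward primer CTCATATAG is found on the top strand at positions 12–20.
Taking the reverse complement of TAGAAGACCTCGCC gives GGCGAGGTCTTCTA, found at positions 60–73 on the template; the primer anneals here to the top strand with its 3' end pointing upstream.
Amplicon spans positions 12–73: 62 bp.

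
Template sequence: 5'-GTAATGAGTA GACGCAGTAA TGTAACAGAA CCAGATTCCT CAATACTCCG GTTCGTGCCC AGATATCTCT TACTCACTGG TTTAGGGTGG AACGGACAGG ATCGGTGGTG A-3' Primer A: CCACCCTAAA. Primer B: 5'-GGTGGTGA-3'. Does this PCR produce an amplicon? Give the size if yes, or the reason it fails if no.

No product — the primers' 3' ends point away from each other.

Primer A (CCACCCTAAA) has reverse complement TTTAGGGTGG, which matches the top strand at positions 81–90; primer A anneals to the top strand there with its 3' end pointing upstream toward position 81.
Primer B (GGTGGTGA) matches the top strand directly at positions 104–111; it anneals to the bottom strand with its 3' end pointing downstream toward position 111.
The 3' ends diverge (primer A extends toward position 1, primer B toward position 111), so the primers never converge on a shared product.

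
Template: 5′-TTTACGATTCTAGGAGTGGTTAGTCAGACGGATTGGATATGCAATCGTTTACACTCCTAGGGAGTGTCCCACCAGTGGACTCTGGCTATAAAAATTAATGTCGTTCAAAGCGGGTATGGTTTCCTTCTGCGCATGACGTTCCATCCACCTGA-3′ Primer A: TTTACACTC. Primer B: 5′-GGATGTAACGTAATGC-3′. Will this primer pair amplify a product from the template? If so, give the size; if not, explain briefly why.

No product — primer B has no binding site in the template.

Primer B (GGATGTAACGTAATGC) does not match the top strand, and its reverse complement GCATTACGTTACATCC does not match either.
With no annealing site for primer B, no amplification occurs.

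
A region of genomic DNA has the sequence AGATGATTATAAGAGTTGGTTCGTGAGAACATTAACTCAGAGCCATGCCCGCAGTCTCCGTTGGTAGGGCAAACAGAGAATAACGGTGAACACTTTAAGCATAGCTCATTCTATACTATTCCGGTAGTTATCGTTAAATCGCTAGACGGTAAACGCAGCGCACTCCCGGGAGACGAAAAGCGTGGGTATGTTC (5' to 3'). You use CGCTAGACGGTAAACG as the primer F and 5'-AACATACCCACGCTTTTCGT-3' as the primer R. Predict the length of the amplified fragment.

The forward primer matches the template at positions 140–155.
Reverse complement of the reverse primer: ACGAAAAGCGTGGGTATGTT. This occurs on the top strand at positions 173–192.
The product runs from position 140 to position 192, so its length is 192 − 140 + 1 = 53 bp.

53 bp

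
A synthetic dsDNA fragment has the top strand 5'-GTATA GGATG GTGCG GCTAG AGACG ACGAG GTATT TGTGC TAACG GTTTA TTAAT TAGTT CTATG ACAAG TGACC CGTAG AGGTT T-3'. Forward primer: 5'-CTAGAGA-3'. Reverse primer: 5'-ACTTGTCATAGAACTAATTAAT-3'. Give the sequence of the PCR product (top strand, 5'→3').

5'-CTAGAGACGACGAGGTATTTGTGCTAACGGTTTATTAATTAGTTCTATGACAAGT-3'

Scanning the template, CTAGAGA occurs at positions 17–23; this primer anneals to the bottom strand there with its 3' end pointing downstream.
Reverse complement of the reverse primer: ATTAATTAGTTCTATGACAAGT. This occurs on the top strand at positions 50–71.
The product is the template from position 17 through 71 (55 bp).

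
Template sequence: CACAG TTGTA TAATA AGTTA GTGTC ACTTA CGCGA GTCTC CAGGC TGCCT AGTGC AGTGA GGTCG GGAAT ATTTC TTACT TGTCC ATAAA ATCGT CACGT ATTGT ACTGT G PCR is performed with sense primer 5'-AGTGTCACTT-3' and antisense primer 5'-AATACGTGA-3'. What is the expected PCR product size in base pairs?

Forward primer AGTGTCACTT is found on the top strand at positions 20–29.
The reverse primer's reverse complement is TCACGTATT, which matches the template at positions 95–103.
Product length = (reverse-primer end) − (forward-primer start) + 1 = 103 − 20 + 1 = 84 bp.

84 bp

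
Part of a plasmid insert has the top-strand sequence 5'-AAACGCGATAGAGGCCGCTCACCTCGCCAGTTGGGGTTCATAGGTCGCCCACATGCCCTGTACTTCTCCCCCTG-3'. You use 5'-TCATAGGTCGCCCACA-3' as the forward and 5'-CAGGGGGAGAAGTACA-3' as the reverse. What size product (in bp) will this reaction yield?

Scanning the template, TCATAGGTCGCCCACA occurs at positions 38–53; this primer anneals to the bottom strand there with its 3' end pointing downstream.
Taking the reverse complement of CAGGGGGAGAAGTACA gives TGTACTTCTCCCCCTG, found at positions 59–74 on the template; the primer anneals here to the top strand with its 3' end pointing upstream.
Amplicon spans positions 38–74: 37 bp.

37 bp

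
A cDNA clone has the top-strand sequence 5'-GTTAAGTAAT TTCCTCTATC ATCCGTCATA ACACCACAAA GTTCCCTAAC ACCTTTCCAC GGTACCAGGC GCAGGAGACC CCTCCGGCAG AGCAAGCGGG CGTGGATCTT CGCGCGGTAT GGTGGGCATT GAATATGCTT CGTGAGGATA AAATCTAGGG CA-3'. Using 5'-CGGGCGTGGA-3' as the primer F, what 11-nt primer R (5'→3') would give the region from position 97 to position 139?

5'-AGCATATTCAA-3'

The product's 3' end on the top strand is position 139.
The reverse primer anneals to the top strand over positions 129–139, i.e. to TTGAATATGCT.
Its sequence written 5'→3' is the reverse complement: AGCATATTCAA.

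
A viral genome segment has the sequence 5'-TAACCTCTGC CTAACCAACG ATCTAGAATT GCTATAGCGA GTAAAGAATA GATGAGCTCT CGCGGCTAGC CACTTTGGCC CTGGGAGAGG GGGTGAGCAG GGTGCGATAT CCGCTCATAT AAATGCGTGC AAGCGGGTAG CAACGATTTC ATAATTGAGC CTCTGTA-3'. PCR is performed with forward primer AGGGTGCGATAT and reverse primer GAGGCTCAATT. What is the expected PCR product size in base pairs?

65 bp

Scanning the template, AGGGTGCGATAT occurs at positions 99–110; this primer anneals to the bottom strand there with its 3' end pointing downstream.
Reverse complement of the reverse primer: AATTGAGCCTC. This occurs on the top strand at positions 153–163.
Amplicon spans positions 99–163: 65 bp.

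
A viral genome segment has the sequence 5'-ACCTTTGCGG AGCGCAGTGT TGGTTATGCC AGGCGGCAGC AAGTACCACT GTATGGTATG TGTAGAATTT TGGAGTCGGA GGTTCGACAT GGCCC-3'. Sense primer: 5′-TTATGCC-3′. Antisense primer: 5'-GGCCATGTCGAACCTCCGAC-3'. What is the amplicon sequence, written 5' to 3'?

5'-TTATGCCAGGCGGCAGCAAGTACCACTGTATGGTATGTGTAGAATTTTGGAGTCGGAGGTTCGACATGGCC-3'

Forward primer TTATGCC is found on the top strand at positions 24–30.
Reverse complement of the reverse primer: GTCGGAGGTTCGACATGGCC. This occurs on the top strand at positions 75–94.
The product is the template from position 24 through 94 (71 bp).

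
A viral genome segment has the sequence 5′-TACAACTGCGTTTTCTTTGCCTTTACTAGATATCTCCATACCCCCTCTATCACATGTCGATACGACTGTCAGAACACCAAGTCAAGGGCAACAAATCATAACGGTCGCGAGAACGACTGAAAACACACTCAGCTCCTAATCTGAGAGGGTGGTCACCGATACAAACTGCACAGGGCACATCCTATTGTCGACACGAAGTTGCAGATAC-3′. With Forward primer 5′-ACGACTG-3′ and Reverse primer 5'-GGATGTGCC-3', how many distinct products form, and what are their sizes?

Two products: 121 bp, 70 bp

The forward primer ACGACTG matches the top strand at positions 62–68, 113–119.
The reverse primer's reverse complement is GGCACATCC, matching at positions 174–182.
Each forward site pairs with the reverse site to give a product ending at position 182: sizes 121, 70 bp.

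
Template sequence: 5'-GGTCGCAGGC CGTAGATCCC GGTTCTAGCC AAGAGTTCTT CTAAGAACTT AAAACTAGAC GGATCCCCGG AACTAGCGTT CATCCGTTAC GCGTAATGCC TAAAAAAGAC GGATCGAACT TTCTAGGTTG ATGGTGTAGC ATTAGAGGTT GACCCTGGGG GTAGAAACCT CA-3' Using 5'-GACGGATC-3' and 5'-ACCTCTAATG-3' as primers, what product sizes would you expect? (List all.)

The forward primer GACGGATC matches the top strand at positions 58–65, 108–115.
The reverse primer's reverse complement is CATTAGAGGT, matching at positions 140–149.
Each forward site pairs with the reverse site to give a product ending at position 149: sizes 92, 42 bp.

92 bp, 42 bp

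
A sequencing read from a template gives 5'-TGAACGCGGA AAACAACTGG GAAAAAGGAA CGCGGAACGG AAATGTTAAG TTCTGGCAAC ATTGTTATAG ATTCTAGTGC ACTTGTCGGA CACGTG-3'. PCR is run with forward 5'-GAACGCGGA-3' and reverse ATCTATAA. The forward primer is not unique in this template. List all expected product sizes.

The forward primer GAACGCGGA matches the top strand at positions 2–10, 28–36.
The reverse primer's reverse complement is TTATAGAT, matching at positions 65–72.
Each forward site pairs with the reverse site to give a product ending at position 72: sizes 71, 45 bp.

71 bp, 45 bp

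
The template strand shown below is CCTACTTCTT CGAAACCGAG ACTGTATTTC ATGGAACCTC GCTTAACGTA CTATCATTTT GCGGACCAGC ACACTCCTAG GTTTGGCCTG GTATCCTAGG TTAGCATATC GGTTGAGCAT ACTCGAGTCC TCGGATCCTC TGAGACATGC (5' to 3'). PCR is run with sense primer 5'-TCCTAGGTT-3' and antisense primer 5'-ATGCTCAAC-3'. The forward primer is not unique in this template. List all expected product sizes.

46 bp, 27 bp

The forward primer TCCTAGGTT matches the top strand at positions 75–83, 94–102.
The reverse primer's reverse complement is GTTGAGCAT, matching at positions 112–120.
Each forward site pairs with the reverse site to give a product ending at position 120: sizes 46, 27 bp.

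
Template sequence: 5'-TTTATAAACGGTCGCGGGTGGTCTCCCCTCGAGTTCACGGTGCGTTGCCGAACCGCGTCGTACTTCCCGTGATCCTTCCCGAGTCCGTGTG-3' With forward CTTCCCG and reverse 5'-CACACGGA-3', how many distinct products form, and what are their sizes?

Two products: 29 bp, 17 bp

The forward primer CTTCCCG matches the top strand at positions 63–69, 75–81.
The reverse primer's reverse complement is TCCGTGTG, matching at positions 84–91.
Each forward site pairs with the reverse site to give a product ending at position 91: sizes 29, 17 bp.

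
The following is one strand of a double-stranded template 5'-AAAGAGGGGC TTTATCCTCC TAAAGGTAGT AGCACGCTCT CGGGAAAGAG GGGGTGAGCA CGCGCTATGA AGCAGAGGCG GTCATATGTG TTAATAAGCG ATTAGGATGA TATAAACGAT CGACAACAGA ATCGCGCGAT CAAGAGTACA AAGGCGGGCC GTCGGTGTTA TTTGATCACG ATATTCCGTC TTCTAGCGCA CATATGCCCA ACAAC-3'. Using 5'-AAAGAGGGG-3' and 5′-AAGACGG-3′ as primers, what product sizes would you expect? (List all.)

The forward primer AAAGAGGGG matches the top strand at positions 1–9, 45–53.
The reverse primer's reverse complement is CCGTCTT, matching at positions 186–192.
Each forward site pairs with the reverse site to give a product ending at position 192: sizes 192, 148 bp.

192 bp, 148 bp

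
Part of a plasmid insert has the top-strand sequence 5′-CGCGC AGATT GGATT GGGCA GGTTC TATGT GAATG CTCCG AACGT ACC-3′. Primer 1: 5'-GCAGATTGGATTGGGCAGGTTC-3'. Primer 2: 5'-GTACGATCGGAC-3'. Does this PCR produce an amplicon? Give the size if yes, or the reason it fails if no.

Primer 2 (GTACGATCGGAC) does not match the top strand, and its reverse complement GTCCGATCGTAC does not match either.
With no annealing site for primer 2, no amplification occurs.

No product — primer 2 has no binding site in the template.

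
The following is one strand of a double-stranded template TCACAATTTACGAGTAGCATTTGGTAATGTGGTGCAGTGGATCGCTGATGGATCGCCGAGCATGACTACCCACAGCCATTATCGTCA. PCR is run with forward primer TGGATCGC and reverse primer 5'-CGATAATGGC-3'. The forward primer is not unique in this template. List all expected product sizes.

47 bp, 36 bp

The forward primer TGGATCGC matches the top strand at positions 38–45, 49–56.
The reverse primer's reverse complement is GCCATTATCG, matching at positions 75–84.
Each forward site pairs with the reverse site to give a product ending at position 84: sizes 47, 36 bp.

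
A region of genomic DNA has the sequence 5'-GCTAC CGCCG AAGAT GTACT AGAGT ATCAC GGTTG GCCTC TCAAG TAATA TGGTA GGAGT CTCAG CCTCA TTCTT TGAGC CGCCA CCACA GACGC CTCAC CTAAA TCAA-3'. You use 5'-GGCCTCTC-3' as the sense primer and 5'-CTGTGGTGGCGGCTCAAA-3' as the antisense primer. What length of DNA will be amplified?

57 bp

The forward primer matches the template at positions 35–42.
Reverse complement of the reverse primer: TTTGAGCCGCCACCACAG. This occurs on the top strand at positions 74–91.
The product runs from position 35 to position 91, so its length is 91 − 35 + 1 = 57 bp.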